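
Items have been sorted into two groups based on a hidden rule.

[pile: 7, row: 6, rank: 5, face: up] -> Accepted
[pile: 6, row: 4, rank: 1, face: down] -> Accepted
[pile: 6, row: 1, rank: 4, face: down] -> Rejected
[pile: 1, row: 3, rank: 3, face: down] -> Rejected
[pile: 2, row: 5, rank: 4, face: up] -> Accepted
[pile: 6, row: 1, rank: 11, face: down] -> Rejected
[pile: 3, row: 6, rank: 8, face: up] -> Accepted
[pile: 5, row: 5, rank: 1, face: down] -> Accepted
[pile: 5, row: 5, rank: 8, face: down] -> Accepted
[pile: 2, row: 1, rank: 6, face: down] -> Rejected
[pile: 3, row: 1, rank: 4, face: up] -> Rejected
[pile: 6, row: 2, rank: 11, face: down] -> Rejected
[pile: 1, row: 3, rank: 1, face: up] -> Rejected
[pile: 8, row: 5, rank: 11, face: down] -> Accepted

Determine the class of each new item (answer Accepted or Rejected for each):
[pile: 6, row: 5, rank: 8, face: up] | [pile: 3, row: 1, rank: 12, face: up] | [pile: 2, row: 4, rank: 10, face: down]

Accepted, Rejected, Accepted

'Accepted' ⟺ row ≥ 4.
[pile: 6, row: 5, rank: 8, face: up] → row = 5 → Accepted. [pile: 3, row: 1, rank: 12, face: up] → row = 1 → Rejected. [pile: 2, row: 4, rank: 10, face: down] → row = 4 → Accepted.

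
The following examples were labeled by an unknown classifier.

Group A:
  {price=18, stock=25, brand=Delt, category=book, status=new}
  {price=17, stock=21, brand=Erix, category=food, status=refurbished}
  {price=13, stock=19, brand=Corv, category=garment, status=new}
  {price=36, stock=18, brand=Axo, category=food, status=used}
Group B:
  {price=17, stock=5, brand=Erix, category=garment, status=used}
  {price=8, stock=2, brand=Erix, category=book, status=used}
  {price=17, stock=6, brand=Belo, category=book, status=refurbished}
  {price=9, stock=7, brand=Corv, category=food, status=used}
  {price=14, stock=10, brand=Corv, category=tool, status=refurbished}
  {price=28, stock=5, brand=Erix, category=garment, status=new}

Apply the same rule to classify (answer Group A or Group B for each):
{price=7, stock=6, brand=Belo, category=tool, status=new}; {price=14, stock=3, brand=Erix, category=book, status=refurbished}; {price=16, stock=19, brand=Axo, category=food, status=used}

Group B, Group B, Group A

The classifier is using: stock ≥ 18.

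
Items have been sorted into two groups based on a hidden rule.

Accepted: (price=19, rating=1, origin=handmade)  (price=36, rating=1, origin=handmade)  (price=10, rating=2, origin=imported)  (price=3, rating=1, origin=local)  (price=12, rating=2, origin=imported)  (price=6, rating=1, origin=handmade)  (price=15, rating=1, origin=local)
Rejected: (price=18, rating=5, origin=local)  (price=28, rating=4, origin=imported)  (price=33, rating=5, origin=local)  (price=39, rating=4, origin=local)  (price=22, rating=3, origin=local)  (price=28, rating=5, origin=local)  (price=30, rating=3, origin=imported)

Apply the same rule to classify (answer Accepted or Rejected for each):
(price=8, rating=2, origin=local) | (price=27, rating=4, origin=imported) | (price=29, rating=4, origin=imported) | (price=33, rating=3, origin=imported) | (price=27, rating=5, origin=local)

Accepted, Rejected, Rejected, Rejected, Rejected

The common property of the 'Accepted' items is: rating ≤ 2. No 'Rejected' item has it.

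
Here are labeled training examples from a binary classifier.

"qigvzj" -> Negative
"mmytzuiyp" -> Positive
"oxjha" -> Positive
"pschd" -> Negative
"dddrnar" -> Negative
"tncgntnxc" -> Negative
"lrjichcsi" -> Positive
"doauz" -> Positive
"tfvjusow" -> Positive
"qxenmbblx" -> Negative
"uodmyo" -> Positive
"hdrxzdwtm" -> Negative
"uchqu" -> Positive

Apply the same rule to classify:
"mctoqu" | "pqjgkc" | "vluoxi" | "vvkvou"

Positive, Negative, Positive, Positive

Rule: has ≥ 2 vowels. This holds for each 'Positive' example and fails for each 'Negative' one.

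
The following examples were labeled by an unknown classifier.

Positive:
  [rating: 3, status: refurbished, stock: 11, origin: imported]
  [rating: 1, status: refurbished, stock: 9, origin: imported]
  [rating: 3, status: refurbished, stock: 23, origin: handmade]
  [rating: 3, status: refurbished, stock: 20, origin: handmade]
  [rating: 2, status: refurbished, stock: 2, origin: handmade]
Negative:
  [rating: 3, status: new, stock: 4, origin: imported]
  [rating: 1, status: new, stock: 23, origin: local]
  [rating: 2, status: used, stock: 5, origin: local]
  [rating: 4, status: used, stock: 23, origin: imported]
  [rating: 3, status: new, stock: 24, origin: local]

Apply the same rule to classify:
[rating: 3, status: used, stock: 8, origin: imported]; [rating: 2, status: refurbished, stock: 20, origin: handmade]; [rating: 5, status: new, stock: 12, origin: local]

Negative, Positive, Negative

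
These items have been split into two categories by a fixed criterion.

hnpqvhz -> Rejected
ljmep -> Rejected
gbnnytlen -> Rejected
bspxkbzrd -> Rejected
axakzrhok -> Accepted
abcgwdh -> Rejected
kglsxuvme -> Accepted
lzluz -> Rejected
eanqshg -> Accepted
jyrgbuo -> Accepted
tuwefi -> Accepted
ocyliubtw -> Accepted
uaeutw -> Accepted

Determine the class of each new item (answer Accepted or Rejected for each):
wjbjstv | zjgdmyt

The distinguishing property — has ≥ 2 vowels — holds for all the 'Accepted' cases and none of the 'Rejected' cases.

Rejected, Rejected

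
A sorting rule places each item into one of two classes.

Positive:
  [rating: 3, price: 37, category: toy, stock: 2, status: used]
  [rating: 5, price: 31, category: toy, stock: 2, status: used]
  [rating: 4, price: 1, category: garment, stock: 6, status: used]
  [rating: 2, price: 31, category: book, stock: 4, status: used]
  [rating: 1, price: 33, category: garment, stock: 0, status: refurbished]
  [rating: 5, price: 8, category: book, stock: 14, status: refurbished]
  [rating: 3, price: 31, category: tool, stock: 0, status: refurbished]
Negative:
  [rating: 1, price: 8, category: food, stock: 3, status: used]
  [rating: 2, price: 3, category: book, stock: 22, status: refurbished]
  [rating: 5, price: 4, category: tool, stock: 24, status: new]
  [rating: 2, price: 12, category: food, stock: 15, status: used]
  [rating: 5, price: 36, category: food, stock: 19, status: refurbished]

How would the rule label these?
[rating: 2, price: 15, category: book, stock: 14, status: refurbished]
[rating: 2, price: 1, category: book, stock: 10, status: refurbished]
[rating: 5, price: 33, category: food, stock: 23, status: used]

The classifier is using: stock ≠ 3 AND stock ≤ 14.
[rating: 2, price: 15, category: book, stock: 14, status: refurbished] — stock = 14, hence Positive. [rating: 2, price: 1, category: book, stock: 10, status: refurbished] — stock = 10, hence Positive. [rating: 5, price: 33, category: food, stock: 23, status: used] — stock = 23, hence Negative.

Positive, Positive, Negative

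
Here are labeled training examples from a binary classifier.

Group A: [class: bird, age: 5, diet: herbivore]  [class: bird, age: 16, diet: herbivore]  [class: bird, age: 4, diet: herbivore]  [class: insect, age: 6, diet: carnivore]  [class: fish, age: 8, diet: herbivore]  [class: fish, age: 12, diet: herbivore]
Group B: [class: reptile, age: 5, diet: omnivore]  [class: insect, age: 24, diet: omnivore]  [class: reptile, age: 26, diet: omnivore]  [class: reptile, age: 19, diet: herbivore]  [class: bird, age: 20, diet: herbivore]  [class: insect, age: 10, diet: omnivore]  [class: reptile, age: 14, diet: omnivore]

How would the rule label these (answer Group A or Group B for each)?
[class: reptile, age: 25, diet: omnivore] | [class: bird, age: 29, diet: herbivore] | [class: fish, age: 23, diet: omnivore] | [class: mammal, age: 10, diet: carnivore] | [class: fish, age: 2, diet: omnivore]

The common property of the 'Group A' items is: diet is not omnivore AND age ≤ 16. No 'Group B' item has it.
[class: reptile, age: 25, diet: omnivore] → diet is omnivore, age = 25 → Group B. [class: bird, age: 29, diet: herbivore] → diet is herbivore, age = 29 → Group B. [class: fish, age: 23, diet: omnivore] → diet is omnivore, age = 23 → Group B. [class: mammal, age: 10, diet: carnivore] → diet is carnivore, age = 10 → Group A. [class: fish, age: 2, diet: omnivore] → diet is omnivore, age = 2 → Group B.

Group B, Group B, Group B, Group A, Group B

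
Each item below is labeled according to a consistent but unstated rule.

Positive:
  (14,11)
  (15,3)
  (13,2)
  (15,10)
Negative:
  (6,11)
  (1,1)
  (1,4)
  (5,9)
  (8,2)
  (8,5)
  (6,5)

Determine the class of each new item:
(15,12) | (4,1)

The simplest hypothesis consistent with all the labels is: first ≥ 9.
(15,12): first 15 — fits, so Positive.
(4,1): first 4 — fails this test, so Negative.

Positive, Negative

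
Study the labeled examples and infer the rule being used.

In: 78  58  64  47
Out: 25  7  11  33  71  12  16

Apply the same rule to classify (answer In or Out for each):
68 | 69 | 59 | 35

In, In, In, Out

One predicate separates the groups cleanly: digit sum ≥ 9.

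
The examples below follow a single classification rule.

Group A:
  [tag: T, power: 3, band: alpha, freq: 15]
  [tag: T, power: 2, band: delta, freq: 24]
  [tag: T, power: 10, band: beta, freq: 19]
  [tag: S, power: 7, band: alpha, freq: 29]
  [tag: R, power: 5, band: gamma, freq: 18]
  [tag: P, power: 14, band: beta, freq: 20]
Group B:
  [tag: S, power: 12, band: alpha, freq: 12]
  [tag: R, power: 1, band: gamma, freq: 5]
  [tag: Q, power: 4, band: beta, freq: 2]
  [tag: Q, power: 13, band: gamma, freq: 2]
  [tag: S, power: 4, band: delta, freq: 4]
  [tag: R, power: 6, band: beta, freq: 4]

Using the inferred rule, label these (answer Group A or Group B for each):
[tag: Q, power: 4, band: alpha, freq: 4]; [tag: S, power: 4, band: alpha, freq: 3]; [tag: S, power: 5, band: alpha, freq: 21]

The pattern is that an item is 'Group A' exactly when: freq ≥ 15.
[tag: Q, power: 4, band: alpha, freq: 4] — freq = 4, hence Group B.
[tag: S, power: 4, band: alpha, freq: 3] — freq = 3, hence Group B.
[tag: S, power: 5, band: alpha, freq: 21] — freq = 21, hence Group A.

Group B, Group B, Group A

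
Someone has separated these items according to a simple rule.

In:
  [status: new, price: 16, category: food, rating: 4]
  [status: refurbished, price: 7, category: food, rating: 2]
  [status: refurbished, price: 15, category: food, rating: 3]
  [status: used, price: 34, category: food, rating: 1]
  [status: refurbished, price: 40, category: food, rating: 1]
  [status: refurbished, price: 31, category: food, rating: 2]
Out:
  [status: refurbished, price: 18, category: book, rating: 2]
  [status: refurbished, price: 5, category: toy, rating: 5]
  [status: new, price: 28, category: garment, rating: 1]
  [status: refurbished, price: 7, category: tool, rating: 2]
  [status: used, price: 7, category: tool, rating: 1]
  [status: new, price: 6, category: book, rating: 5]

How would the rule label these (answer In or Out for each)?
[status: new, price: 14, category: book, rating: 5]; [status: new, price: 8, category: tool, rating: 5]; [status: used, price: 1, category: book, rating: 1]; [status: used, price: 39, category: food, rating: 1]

The common property of the 'In' items is: category is food. No 'Out' item has it.
Out: [status: new, price: 14, category: book, rating: 5], since category is book.
Out: [status: new, price: 8, category: tool, rating: 5], since category is tool.
Out: [status: used, price: 1, category: book, rating: 1], since category is book.
In: [status: used, price: 39, category: food, rating: 1], since category is food.

Out, Out, Out, In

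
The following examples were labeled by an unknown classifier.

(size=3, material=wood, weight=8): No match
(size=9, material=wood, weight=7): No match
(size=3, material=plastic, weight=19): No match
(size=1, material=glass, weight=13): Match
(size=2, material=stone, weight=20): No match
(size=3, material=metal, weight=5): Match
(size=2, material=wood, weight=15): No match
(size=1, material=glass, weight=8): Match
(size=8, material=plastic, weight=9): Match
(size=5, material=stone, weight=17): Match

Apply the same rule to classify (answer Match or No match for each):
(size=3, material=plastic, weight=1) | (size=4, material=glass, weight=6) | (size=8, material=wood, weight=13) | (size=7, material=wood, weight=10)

Match, Match, No match, No match

Every 'Match' example satisfies: material is not wood AND weight ≤ 17. None of the 'No match' examples do.
(size=3, material=plastic, weight=1): Match (material is plastic, weight = 1). (size=4, material=glass, weight=6): Match (material is glass, weight = 6). (size=8, material=wood, weight=13): No match (material is wood, weight = 13). (size=7, material=wood, weight=10): No match (material is wood, weight = 10).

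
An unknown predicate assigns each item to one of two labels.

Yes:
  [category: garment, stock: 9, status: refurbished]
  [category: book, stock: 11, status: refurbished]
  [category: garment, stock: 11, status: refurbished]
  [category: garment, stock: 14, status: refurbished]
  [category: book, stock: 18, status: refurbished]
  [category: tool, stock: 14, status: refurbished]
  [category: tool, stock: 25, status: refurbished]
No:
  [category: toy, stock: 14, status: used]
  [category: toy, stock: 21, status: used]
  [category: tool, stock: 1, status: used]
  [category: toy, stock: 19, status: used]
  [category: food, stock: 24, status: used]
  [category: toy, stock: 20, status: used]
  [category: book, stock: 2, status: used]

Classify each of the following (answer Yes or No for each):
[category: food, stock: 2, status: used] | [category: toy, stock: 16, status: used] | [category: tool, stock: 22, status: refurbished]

One predicate separates the groups cleanly: status is refurbished.
[category: food, stock: 2, status: used] — status is used, hence No. [category: toy, stock: 16, status: used] — status is used, hence No. [category: tool, stock: 22, status: refurbished] — status is refurbished, hence Yes.

No, No, Yes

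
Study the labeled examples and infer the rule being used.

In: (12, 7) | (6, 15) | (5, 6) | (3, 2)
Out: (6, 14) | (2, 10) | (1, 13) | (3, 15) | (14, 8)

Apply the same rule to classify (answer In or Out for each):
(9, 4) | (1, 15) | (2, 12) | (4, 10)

In, Out, Out, Out

The common property of the 'In' items is: sum is odd. No 'Out' item has it.
(9, 4): 9+4 = 13, matches → In.
(1, 15): 1+15 = 16, lacks this property → Out.
(2, 12): 2+12 = 14, lacks this property → Out.
(4, 10): 4+10 = 14, lacks this property → Out.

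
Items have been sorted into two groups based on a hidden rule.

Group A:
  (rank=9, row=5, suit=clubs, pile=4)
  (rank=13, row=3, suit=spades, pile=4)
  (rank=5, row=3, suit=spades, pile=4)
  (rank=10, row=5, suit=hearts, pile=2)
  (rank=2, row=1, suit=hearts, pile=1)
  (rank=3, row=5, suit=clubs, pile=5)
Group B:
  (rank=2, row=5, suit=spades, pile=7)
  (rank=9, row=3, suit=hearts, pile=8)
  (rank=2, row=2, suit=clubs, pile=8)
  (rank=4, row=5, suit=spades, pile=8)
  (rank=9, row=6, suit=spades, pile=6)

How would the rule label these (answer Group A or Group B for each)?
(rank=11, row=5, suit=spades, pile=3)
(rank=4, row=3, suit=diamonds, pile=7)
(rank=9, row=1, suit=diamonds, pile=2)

Group A, Group B, Group A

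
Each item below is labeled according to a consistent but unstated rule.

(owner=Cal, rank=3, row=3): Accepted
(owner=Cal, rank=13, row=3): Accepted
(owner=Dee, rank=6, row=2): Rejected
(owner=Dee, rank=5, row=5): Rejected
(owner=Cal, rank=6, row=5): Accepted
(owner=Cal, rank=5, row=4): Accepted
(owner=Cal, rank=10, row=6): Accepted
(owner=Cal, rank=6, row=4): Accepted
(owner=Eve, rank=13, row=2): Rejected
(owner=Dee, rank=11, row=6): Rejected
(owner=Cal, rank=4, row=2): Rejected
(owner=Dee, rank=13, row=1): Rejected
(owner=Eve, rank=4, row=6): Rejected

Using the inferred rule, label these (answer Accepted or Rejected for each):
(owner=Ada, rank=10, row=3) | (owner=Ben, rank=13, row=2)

The distinguishing property — owner is Cal AND row ≥ 3 — holds for all the 'Accepted' cases and none of the 'Rejected' cases.
Rejected: (owner=Ada, rank=10, row=3), since owner is Ada, row = 3. Rejected: (owner=Ben, rank=13, row=2), since owner is Ben, row = 2.

Rejected, Rejected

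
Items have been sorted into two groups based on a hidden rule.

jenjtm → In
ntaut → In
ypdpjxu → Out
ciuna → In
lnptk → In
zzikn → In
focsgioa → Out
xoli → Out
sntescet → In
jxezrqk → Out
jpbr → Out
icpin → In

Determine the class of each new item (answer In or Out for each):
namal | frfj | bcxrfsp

In, Out, Out

Rule: contains 'n'. This holds for each 'In' example and fails for each 'Out' one.
namal → has 'n' → In. frfj → no 'n' → Out. bcxrfsp → no 'n' → Out.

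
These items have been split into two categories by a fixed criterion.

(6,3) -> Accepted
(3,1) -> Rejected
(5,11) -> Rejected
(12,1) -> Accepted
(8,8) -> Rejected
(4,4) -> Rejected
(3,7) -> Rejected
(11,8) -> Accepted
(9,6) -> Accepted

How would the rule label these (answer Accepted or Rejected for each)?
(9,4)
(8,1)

Accepted, Accepted

'Accepted' ⟺ sum is odd.
(9,4): 9+4 = 13, matches → Accepted.
(8,1): 8+1 = 9, matches → Accepted.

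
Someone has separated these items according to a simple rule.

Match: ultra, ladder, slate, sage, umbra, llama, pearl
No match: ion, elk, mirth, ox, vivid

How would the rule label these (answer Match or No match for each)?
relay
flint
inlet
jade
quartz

One predicate separates the groups cleanly: contains 'a'.
relay: has 'a', satisfies this → Match.
flint: no 'a', does not fit → No match.
inlet: no 'a', does not fit → No match.
jade: has 'a', satisfies this → Match.
quartz: has 'a', satisfies this → Match.

Match, No match, No match, Match, Match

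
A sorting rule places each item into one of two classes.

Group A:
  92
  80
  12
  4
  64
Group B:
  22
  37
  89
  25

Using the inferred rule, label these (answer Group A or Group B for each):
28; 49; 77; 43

The classifier is using: multiple of 4.
28: 28 = 4·7 — checks out, so Group A. 49: 49 = 4·12 + 1 — fails the rule, so Group B. 77: 77 = 4·19 + 1 — fails the rule, so Group B. 43: 43 = 4·10 + 3 — fails the rule, so Group B.

Group A, Group B, Group B, Group B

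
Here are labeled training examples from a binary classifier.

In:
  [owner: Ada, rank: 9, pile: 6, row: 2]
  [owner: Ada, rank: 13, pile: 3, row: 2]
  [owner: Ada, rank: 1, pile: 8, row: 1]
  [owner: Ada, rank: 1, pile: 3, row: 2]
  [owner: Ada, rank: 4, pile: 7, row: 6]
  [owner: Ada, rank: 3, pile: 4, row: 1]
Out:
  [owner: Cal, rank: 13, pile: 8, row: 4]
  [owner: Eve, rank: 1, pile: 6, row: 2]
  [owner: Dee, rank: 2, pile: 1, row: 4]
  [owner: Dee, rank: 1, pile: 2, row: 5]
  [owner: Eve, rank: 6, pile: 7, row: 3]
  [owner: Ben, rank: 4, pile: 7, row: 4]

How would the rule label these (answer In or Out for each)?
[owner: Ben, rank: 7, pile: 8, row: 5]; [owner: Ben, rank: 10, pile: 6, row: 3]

Out, Out

All 'In' examples share one property — owner is Ada — and every 'Out' example lacks it.
[owner: Ben, rank: 7, pile: 8, row: 5]: Out (owner is Ben). [owner: Ben, rank: 10, pile: 6, row: 3]: Out (owner is Ben).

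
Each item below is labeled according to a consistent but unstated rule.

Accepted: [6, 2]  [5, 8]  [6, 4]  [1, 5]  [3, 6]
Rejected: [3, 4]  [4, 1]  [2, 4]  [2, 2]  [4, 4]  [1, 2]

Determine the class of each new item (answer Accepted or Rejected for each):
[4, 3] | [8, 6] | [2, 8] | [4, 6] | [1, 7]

Every 'Accepted' example satisfies: max ≥ 5. None of the 'Rejected' examples do.
[4, 3] — max 4, hence Rejected. [8, 6] — max 8, hence Accepted. [2, 8] — max 8, hence Accepted. [4, 6] — max 6, hence Accepted. [1, 7] — max 7, hence Accepted.

Rejected, Accepted, Accepted, Accepted, Accepted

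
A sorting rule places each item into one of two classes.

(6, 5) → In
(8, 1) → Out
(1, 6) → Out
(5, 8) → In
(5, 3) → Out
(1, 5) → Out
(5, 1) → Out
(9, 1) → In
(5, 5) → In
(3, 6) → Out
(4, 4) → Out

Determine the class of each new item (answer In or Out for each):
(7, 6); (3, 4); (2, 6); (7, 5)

In, Out, Out, In

The simplest hypothesis consistent with all the labels is: sum ≥ 10.
(7, 6) → 7+6 = 13 → In. (3, 4) → 3+4 = 7 → Out. (2, 6) → 2+6 = 8 → Out. (7, 5) → 7+5 = 12 → In.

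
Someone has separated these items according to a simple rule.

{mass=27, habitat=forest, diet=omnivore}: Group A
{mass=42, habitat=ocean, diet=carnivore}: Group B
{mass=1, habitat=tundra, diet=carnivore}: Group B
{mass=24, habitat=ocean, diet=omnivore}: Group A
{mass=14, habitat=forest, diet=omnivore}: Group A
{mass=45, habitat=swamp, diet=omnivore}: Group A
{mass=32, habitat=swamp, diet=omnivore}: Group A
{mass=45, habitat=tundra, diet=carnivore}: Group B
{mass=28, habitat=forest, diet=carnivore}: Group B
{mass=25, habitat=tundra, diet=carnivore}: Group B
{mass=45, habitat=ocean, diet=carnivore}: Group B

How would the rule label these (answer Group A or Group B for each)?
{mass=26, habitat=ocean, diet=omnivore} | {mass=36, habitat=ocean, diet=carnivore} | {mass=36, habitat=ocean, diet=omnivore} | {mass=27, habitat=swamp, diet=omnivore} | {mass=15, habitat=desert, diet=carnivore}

Group A, Group B, Group A, Group A, Group B

The rule appears to be: diet is omnivore.
{mass=26, habitat=ocean, diet=omnivore}: diet is omnivore, matches → Group A. {mass=36, habitat=ocean, diet=carnivore}: diet is carnivore, doesn't match → Group B. {mass=36, habitat=ocean, diet=omnivore}: diet is omnivore, matches → Group A. {mass=27, habitat=swamp, diet=omnivore}: diet is omnivore, matches → Group A. {mass=15, habitat=desert, diet=carnivore}: diet is carnivore, doesn't match → Group B.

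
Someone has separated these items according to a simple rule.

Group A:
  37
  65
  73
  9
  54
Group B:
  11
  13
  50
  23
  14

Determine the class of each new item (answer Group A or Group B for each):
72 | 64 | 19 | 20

Group A, Group A, Group A, Group B

One predicate separates the groups cleanly: digit sum ≥ 6.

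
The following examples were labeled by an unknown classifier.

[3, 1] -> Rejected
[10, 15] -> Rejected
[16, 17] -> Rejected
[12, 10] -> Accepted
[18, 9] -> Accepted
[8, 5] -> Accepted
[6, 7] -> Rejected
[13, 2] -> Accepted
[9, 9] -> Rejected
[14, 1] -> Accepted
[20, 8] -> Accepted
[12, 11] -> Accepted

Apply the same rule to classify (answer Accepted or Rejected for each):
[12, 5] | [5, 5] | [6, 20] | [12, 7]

Accepted, Rejected, Rejected, Accepted

'Accepted' ⟺ first > second AND sum ≥ 13.
[12, 5]: 12 > 5, 12+5 = 17 — matches, so Accepted.
[5, 5]: 5 = 5, 5+5 = 10 — doesn't match, so Rejected.
[6, 20]: 6 < 20, 6+20 = 26 — doesn't match, so Rejected.
[12, 7]: 12 > 7, 12+7 = 19 — matches, so Accepted.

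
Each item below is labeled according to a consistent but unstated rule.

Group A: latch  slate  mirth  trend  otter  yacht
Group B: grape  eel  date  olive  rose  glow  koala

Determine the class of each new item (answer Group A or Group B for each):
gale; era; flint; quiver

Group B, Group B, Group A, Group B

The pattern is that an item is 'Group A' exactly when: odd length AND contains 't'.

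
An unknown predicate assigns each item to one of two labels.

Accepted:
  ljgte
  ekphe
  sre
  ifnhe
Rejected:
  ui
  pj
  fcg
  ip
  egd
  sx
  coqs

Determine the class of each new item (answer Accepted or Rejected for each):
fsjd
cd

Rejected, Rejected

Looking at the examples, the only property every 'Accepted' case has and every 'Rejected' case lacks is: ends with 'e'.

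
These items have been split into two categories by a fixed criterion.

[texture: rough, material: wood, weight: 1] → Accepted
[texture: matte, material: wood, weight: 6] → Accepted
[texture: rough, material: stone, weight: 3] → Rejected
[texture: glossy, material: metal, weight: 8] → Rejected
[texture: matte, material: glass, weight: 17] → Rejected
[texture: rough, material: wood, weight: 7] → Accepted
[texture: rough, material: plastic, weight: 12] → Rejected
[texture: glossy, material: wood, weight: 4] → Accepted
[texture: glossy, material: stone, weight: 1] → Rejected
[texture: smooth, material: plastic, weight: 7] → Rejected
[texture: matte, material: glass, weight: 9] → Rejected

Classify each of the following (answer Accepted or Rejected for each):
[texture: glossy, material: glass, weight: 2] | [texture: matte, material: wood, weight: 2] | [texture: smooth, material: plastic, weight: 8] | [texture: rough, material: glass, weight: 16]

Rejected, Accepted, Rejected, Rejected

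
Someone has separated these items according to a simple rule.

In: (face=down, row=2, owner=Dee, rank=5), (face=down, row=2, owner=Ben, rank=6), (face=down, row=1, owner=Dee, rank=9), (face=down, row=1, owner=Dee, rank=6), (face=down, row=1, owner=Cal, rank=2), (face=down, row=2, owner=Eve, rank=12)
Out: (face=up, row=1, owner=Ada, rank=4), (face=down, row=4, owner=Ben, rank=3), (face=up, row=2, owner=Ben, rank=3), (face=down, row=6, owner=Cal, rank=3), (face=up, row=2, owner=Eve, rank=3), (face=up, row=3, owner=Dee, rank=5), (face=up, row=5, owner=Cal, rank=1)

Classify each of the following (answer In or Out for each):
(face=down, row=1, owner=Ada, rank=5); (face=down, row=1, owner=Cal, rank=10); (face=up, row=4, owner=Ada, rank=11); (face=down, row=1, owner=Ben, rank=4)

In, In, Out, In

Every 'In' example satisfies: face is down AND row ≤ 2. None of the 'Out' examples do.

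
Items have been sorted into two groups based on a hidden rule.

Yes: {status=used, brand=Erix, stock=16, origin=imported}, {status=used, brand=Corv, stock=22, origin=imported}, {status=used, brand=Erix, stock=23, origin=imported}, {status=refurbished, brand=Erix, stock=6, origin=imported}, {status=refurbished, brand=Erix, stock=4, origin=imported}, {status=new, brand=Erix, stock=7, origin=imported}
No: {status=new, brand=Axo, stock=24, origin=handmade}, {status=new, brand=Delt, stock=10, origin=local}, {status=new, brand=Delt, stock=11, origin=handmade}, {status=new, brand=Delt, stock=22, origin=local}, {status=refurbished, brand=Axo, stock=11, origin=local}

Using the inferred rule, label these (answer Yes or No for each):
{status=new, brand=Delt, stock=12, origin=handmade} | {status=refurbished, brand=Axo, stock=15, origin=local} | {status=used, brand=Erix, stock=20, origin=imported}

'Yes' ⟺ origin is imported.
{status=new, brand=Delt, stock=12, origin=handmade}: No (origin is handmade).
{status=refurbished, brand=Axo, stock=15, origin=local}: No (origin is local).
{status=used, brand=Erix, stock=20, origin=imported}: Yes (origin is imported).

No, No, Yes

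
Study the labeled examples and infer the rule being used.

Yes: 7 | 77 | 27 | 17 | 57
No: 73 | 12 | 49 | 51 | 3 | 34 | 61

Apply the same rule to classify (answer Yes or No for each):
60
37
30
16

The pattern is that an item is 'Yes' exactly when: ends in digit 7.
60: No (last digit 0).
37: Yes (last digit 7).
30: No (last digit 0).
16: No (last digit 6).

No, Yes, No, No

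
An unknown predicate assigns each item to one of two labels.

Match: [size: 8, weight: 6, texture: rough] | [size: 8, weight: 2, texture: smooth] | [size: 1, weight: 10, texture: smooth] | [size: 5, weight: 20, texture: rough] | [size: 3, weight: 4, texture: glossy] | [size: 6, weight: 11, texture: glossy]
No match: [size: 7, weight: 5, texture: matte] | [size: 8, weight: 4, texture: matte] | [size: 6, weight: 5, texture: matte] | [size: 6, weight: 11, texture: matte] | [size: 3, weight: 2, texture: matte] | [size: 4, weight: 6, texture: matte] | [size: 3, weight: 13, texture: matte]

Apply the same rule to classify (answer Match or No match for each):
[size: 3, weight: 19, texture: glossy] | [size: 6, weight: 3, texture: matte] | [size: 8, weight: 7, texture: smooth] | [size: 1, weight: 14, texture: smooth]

Match, No match, Match, Match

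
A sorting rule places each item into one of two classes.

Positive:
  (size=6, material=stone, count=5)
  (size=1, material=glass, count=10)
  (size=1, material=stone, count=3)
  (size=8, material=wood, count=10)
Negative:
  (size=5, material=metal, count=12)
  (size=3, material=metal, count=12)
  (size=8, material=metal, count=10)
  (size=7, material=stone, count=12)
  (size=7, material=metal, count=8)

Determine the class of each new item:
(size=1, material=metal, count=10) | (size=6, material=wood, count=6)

The distinguishing property — material is not metal AND count ≤ 10 — holds for all the 'Positive' cases and none of the 'Negative' cases.
(size=1, material=metal, count=10): material is metal, count = 10, fails the rule → Negative.
(size=6, material=wood, count=6): material is wood, count = 6, satisfies this → Positive.

Negative, Positive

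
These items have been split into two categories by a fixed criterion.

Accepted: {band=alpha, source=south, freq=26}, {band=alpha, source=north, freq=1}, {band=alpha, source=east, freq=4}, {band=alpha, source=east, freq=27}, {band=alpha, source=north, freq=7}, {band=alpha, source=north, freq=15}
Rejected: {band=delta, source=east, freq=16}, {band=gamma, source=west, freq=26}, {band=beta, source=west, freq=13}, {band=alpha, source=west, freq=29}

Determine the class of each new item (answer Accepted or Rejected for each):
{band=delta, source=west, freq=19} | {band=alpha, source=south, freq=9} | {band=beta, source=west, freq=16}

The distinguishing property — band is alpha AND freq ≤ 27 — holds for all the 'Accepted' cases and none of the 'Rejected' cases.
{band=delta, source=west, freq=19}: Rejected (band is delta, freq = 19).
{band=alpha, source=south, freq=9}: Accepted (band is alpha, freq = 9).
{band=beta, source=west, freq=16}: Rejected (band is beta, freq = 16).

Rejected, Accepted, Rejected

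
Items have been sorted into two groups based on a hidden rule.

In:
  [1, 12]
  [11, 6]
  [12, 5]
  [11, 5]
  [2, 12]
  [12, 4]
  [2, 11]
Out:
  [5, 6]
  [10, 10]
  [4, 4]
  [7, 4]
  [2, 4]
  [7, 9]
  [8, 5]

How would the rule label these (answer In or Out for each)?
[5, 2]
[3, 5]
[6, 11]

Out, Out, In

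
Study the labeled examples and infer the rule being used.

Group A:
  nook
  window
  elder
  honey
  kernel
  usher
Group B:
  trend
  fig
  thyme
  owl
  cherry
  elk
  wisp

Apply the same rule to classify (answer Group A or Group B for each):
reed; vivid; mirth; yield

Group A, Group A, Group B, Group A

The simplest hypothesis consistent with all the labels is: has ≥ 2 vowels.
Group A: reed, since 2 vowels. Group A: vivid, since 2 vowels. Group B: mirth, since 1 vowel. Group A: yield, since 2 vowels.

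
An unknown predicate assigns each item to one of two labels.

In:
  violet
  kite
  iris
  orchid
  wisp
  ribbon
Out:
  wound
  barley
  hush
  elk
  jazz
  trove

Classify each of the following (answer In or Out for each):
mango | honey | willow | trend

'In' ⟺ contains 'i'.
Out: mango, since no 'i'. Out: honey, since no 'i'. In: willow, since has 'i'. Out: trend, since no 'i'.

Out, Out, In, Out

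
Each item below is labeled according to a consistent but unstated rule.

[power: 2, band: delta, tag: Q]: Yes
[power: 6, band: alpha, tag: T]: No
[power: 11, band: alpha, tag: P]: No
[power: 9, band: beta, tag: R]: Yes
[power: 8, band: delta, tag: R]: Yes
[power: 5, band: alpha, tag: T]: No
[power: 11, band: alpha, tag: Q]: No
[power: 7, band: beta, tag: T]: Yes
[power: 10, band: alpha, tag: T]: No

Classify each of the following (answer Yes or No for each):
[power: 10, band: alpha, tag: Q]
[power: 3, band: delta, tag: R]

'Yes' ⟺ band is not alpha.

No, Yes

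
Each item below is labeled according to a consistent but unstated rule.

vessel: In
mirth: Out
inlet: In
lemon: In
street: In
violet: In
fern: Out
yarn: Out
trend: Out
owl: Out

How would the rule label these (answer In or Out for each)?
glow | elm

'In' ⟺ has ≥ 2 vowels.

Out, Out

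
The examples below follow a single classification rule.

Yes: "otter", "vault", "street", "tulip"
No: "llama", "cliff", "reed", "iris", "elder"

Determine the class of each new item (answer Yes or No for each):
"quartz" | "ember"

Yes, No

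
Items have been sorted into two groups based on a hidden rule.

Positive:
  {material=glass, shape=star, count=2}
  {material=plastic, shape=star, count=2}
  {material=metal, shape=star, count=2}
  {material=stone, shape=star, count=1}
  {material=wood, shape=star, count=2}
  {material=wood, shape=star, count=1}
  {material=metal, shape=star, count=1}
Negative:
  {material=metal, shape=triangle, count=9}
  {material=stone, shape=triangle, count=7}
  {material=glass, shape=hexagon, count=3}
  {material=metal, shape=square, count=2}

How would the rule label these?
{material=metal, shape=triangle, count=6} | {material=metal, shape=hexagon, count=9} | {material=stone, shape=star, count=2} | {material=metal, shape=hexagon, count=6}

The distinguishing property — shape is star — holds for all the 'Positive' cases and none of the 'Negative' cases.
{material=metal, shape=triangle, count=6}: shape is triangle, does not fit → Negative.
{material=metal, shape=hexagon, count=9}: shape is hexagon, does not fit → Negative.
{material=stone, shape=star, count=2}: shape is star, matches → Positive.
{material=metal, shape=hexagon, count=6}: shape is hexagon, does not fit → Negative.

Negative, Negative, Positive, Negative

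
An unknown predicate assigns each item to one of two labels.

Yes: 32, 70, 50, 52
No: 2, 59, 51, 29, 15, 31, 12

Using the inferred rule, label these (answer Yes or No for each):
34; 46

Yes, Yes

The classifier is using: even AND at least 15.
34: 34 is even, 34 ≥ 15, passes → Yes. 46: 46 is even, 46 ≥ 15, passes → Yes.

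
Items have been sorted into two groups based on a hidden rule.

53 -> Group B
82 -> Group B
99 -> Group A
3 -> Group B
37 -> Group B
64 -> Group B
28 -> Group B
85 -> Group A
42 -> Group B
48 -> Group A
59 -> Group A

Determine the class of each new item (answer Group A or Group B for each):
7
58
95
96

Group B, Group A, Group A, Group A

The distinguishing property — digit sum ≥ 11 — holds for all the 'Group A' cases and none of the 'Group B' cases.
7: digit sum 7 — does not pass, so Group B.
58: digit sum 5+8 = 13 — fits, so Group A.
95: digit sum 9+5 = 14 — fits, so Group A.
96: digit sum 9+6 = 15 — fits, so Group A.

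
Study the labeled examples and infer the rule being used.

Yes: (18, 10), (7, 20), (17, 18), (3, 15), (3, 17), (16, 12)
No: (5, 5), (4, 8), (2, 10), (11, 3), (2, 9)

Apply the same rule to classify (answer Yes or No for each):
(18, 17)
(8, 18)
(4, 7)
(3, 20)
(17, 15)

The distinguishing property — sum ≥ 18 — holds for all the 'Yes' cases and none of the 'No' cases.
(18, 17) — 18+17 = 35, hence Yes.
(8, 18) — 8+18 = 26, hence Yes.
(4, 7) — 4+7 = 11, hence No.
(3, 20) — 3+20 = 23, hence Yes.
(17, 15) — 17+15 = 32, hence Yes.

Yes, Yes, No, Yes, Yes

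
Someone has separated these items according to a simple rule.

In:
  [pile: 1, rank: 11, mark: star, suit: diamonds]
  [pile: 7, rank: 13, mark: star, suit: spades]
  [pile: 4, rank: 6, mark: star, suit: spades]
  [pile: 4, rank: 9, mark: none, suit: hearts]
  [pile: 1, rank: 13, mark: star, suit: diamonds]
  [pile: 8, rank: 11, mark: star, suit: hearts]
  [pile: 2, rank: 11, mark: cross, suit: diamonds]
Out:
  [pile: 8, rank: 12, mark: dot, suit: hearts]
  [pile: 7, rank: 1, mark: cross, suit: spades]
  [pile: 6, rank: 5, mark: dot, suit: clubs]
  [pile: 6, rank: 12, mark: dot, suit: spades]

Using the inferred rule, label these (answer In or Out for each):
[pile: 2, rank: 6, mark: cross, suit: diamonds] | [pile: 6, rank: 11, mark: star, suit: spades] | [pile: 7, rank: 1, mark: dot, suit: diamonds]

A rule that fits every label: mark is star OR pile ≤ 4 — true of each 'In' example, false of each 'Out' one.
[pile: 2, rank: 6, mark: cross, suit: diamonds] — mark is cross, pile = 2, hence In.
[pile: 6, rank: 11, mark: star, suit: spades] — mark is star, pile = 6, hence In.
[pile: 7, rank: 1, mark: dot, suit: diamonds] — mark is dot, pile = 7, hence Out.

In, In, Out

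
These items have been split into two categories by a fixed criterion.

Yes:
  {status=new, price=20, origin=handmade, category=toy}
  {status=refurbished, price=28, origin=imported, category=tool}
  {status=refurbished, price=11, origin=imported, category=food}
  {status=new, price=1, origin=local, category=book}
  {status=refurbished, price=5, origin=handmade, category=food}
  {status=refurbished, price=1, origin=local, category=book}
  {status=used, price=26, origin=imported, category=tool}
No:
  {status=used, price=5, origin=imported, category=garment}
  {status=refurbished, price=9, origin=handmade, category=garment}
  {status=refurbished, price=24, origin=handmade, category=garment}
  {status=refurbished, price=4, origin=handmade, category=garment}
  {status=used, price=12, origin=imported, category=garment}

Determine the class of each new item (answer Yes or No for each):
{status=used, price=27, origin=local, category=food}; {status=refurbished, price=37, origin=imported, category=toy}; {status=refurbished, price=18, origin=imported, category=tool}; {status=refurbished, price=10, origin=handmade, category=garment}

Rule: category is not garment. This holds for each 'Yes' example and fails for each 'No' one.
{status=used, price=27, origin=local, category=food}: Yes (category is food). {status=refurbished, price=37, origin=imported, category=toy}: Yes (category is toy). {status=refurbished, price=18, origin=imported, category=tool}: Yes (category is tool). {status=refurbished, price=10, origin=handmade, category=garment}: No (category is garment).

Yes, Yes, Yes, No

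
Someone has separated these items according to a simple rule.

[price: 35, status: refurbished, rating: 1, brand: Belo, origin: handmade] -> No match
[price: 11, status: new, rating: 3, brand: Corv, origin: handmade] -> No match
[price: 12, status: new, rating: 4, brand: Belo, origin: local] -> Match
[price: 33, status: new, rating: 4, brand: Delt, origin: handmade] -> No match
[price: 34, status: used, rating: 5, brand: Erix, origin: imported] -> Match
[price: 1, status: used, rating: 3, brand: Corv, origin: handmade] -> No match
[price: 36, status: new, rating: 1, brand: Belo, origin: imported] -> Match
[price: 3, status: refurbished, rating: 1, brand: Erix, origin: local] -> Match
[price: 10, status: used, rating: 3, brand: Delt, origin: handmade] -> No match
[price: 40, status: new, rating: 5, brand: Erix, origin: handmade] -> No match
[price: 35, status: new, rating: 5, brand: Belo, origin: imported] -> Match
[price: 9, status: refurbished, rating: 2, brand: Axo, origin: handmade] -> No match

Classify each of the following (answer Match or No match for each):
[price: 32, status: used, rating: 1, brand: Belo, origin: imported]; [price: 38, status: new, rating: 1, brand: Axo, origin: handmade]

Match, No match

The common property of the 'Match' items is: origin is not handmade. No 'No match' item has it.
[price: 32, status: used, rating: 1, brand: Belo, origin: imported]: origin is imported — fits, so Match.
[price: 38, status: new, rating: 1, brand: Axo, origin: handmade]: origin is handmade — does not satisfy this, so No match.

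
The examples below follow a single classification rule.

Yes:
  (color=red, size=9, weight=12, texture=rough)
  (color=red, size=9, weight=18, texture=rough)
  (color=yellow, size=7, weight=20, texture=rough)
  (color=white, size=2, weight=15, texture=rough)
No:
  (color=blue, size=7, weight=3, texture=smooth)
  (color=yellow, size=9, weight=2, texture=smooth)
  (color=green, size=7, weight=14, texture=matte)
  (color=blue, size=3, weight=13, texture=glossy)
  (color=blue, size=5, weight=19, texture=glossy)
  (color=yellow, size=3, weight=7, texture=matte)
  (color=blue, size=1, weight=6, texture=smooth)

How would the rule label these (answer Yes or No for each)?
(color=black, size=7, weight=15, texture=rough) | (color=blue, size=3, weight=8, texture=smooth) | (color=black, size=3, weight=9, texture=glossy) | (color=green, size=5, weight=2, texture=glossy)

Yes, No, No, No

Every 'Yes' example satisfies: texture is rough. None of the 'No' examples do.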